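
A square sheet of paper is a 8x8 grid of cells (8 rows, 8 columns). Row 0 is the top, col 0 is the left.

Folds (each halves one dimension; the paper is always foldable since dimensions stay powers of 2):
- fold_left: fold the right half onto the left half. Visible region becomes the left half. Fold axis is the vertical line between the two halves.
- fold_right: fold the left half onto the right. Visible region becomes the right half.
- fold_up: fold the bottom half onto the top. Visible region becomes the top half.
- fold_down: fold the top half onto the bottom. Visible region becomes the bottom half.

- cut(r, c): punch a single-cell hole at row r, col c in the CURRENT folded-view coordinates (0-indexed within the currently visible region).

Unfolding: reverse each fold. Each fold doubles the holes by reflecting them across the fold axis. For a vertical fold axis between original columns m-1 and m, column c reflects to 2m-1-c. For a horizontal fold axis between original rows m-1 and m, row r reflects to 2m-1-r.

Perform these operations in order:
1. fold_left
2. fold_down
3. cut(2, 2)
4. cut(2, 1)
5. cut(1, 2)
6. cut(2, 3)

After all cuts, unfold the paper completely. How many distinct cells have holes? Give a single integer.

Answer: 16

Derivation:
Op 1 fold_left: fold axis v@4; visible region now rows[0,8) x cols[0,4) = 8x4
Op 2 fold_down: fold axis h@4; visible region now rows[4,8) x cols[0,4) = 4x4
Op 3 cut(2, 2): punch at orig (6,2); cuts so far [(6, 2)]; region rows[4,8) x cols[0,4) = 4x4
Op 4 cut(2, 1): punch at orig (6,1); cuts so far [(6, 1), (6, 2)]; region rows[4,8) x cols[0,4) = 4x4
Op 5 cut(1, 2): punch at orig (5,2); cuts so far [(5, 2), (6, 1), (6, 2)]; region rows[4,8) x cols[0,4) = 4x4
Op 6 cut(2, 3): punch at orig (6,3); cuts so far [(5, 2), (6, 1), (6, 2), (6, 3)]; region rows[4,8) x cols[0,4) = 4x4
Unfold 1 (reflect across h@4): 8 holes -> [(1, 1), (1, 2), (1, 3), (2, 2), (5, 2), (6, 1), (6, 2), (6, 3)]
Unfold 2 (reflect across v@4): 16 holes -> [(1, 1), (1, 2), (1, 3), (1, 4), (1, 5), (1, 6), (2, 2), (2, 5), (5, 2), (5, 5), (6, 1), (6, 2), (6, 3), (6, 4), (6, 5), (6, 6)]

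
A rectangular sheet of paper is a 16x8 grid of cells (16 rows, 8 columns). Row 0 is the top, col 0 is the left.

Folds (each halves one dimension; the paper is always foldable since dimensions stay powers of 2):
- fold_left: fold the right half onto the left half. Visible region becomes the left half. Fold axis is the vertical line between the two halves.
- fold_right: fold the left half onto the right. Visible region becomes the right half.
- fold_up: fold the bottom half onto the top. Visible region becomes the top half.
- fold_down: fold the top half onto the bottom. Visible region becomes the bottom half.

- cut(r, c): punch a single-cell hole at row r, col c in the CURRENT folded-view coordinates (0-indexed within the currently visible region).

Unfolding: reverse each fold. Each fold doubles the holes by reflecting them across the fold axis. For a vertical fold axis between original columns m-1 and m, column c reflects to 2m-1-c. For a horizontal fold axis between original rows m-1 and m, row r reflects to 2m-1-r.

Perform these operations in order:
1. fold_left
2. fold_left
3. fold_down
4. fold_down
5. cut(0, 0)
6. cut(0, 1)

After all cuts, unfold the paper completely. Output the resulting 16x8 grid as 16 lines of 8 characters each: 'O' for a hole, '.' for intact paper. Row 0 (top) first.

Op 1 fold_left: fold axis v@4; visible region now rows[0,16) x cols[0,4) = 16x4
Op 2 fold_left: fold axis v@2; visible region now rows[0,16) x cols[0,2) = 16x2
Op 3 fold_down: fold axis h@8; visible region now rows[8,16) x cols[0,2) = 8x2
Op 4 fold_down: fold axis h@12; visible region now rows[12,16) x cols[0,2) = 4x2
Op 5 cut(0, 0): punch at orig (12,0); cuts so far [(12, 0)]; region rows[12,16) x cols[0,2) = 4x2
Op 6 cut(0, 1): punch at orig (12,1); cuts so far [(12, 0), (12, 1)]; region rows[12,16) x cols[0,2) = 4x2
Unfold 1 (reflect across h@12): 4 holes -> [(11, 0), (11, 1), (12, 0), (12, 1)]
Unfold 2 (reflect across h@8): 8 holes -> [(3, 0), (3, 1), (4, 0), (4, 1), (11, 0), (11, 1), (12, 0), (12, 1)]
Unfold 3 (reflect across v@2): 16 holes -> [(3, 0), (3, 1), (3, 2), (3, 3), (4, 0), (4, 1), (4, 2), (4, 3), (11, 0), (11, 1), (11, 2), (11, 3), (12, 0), (12, 1), (12, 2), (12, 3)]
Unfold 4 (reflect across v@4): 32 holes -> [(3, 0), (3, 1), (3, 2), (3, 3), (3, 4), (3, 5), (3, 6), (3, 7), (4, 0), (4, 1), (4, 2), (4, 3), (4, 4), (4, 5), (4, 6), (4, 7), (11, 0), (11, 1), (11, 2), (11, 3), (11, 4), (11, 5), (11, 6), (11, 7), (12, 0), (12, 1), (12, 2), (12, 3), (12, 4), (12, 5), (12, 6), (12, 7)]

Answer: ........
........
........
OOOOOOOO
OOOOOOOO
........
........
........
........
........
........
OOOOOOOO
OOOOOOOO
........
........
........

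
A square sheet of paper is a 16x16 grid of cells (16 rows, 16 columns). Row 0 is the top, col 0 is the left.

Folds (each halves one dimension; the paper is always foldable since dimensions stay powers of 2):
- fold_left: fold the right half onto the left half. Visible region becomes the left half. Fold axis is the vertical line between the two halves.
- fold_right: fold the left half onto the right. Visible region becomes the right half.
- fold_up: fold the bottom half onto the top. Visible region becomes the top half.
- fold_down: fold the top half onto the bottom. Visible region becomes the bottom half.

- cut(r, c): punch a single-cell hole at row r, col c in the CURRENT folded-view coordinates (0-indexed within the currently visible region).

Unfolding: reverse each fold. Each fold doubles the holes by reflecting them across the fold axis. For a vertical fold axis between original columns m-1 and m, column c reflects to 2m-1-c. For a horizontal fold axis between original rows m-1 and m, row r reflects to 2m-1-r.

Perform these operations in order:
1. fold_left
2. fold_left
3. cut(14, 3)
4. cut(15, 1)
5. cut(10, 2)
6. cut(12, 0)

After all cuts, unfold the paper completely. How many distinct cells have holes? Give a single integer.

Op 1 fold_left: fold axis v@8; visible region now rows[0,16) x cols[0,8) = 16x8
Op 2 fold_left: fold axis v@4; visible region now rows[0,16) x cols[0,4) = 16x4
Op 3 cut(14, 3): punch at orig (14,3); cuts so far [(14, 3)]; region rows[0,16) x cols[0,4) = 16x4
Op 4 cut(15, 1): punch at orig (15,1); cuts so far [(14, 3), (15, 1)]; region rows[0,16) x cols[0,4) = 16x4
Op 5 cut(10, 2): punch at orig (10,2); cuts so far [(10, 2), (14, 3), (15, 1)]; region rows[0,16) x cols[0,4) = 16x4
Op 6 cut(12, 0): punch at orig (12,0); cuts so far [(10, 2), (12, 0), (14, 3), (15, 1)]; region rows[0,16) x cols[0,4) = 16x4
Unfold 1 (reflect across v@4): 8 holes -> [(10, 2), (10, 5), (12, 0), (12, 7), (14, 3), (14, 4), (15, 1), (15, 6)]
Unfold 2 (reflect across v@8): 16 holes -> [(10, 2), (10, 5), (10, 10), (10, 13), (12, 0), (12, 7), (12, 8), (12, 15), (14, 3), (14, 4), (14, 11), (14, 12), (15, 1), (15, 6), (15, 9), (15, 14)]

Answer: 16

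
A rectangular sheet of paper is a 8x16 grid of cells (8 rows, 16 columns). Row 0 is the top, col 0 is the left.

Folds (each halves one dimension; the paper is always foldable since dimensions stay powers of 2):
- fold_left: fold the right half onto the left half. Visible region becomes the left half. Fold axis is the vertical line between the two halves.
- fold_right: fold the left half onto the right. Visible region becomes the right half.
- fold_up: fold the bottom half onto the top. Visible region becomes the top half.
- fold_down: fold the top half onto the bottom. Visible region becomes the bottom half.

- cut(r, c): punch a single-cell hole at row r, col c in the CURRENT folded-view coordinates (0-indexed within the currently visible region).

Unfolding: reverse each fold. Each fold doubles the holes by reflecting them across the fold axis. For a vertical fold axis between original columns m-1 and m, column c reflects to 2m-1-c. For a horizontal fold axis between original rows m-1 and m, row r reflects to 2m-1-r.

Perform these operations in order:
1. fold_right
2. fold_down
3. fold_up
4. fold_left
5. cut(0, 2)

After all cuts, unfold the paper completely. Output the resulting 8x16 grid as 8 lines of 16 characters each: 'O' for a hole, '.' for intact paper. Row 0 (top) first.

Answer: ..O..O....O..O..
................
................
..O..O....O..O..
..O..O....O..O..
................
................
..O..O....O..O..

Derivation:
Op 1 fold_right: fold axis v@8; visible region now rows[0,8) x cols[8,16) = 8x8
Op 2 fold_down: fold axis h@4; visible region now rows[4,8) x cols[8,16) = 4x8
Op 3 fold_up: fold axis h@6; visible region now rows[4,6) x cols[8,16) = 2x8
Op 4 fold_left: fold axis v@12; visible region now rows[4,6) x cols[8,12) = 2x4
Op 5 cut(0, 2): punch at orig (4,10); cuts so far [(4, 10)]; region rows[4,6) x cols[8,12) = 2x4
Unfold 1 (reflect across v@12): 2 holes -> [(4, 10), (4, 13)]
Unfold 2 (reflect across h@6): 4 holes -> [(4, 10), (4, 13), (7, 10), (7, 13)]
Unfold 3 (reflect across h@4): 8 holes -> [(0, 10), (0, 13), (3, 10), (3, 13), (4, 10), (4, 13), (7, 10), (7, 13)]
Unfold 4 (reflect across v@8): 16 holes -> [(0, 2), (0, 5), (0, 10), (0, 13), (3, 2), (3, 5), (3, 10), (3, 13), (4, 2), (4, 5), (4, 10), (4, 13), (7, 2), (7, 5), (7, 10), (7, 13)]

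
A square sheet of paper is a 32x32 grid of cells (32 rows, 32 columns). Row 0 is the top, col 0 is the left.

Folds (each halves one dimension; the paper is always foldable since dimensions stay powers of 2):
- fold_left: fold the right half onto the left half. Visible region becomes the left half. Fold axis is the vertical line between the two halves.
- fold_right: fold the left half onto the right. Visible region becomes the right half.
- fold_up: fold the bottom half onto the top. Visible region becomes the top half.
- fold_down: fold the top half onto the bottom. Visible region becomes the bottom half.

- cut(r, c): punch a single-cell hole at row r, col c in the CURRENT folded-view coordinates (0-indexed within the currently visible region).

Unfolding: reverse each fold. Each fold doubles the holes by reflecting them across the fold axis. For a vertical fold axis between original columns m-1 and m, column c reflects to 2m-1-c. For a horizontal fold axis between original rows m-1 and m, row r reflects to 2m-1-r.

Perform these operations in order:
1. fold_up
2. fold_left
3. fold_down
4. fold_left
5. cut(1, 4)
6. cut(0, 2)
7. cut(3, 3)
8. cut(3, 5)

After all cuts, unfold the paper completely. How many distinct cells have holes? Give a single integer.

Op 1 fold_up: fold axis h@16; visible region now rows[0,16) x cols[0,32) = 16x32
Op 2 fold_left: fold axis v@16; visible region now rows[0,16) x cols[0,16) = 16x16
Op 3 fold_down: fold axis h@8; visible region now rows[8,16) x cols[0,16) = 8x16
Op 4 fold_left: fold axis v@8; visible region now rows[8,16) x cols[0,8) = 8x8
Op 5 cut(1, 4): punch at orig (9,4); cuts so far [(9, 4)]; region rows[8,16) x cols[0,8) = 8x8
Op 6 cut(0, 2): punch at orig (8,2); cuts so far [(8, 2), (9, 4)]; region rows[8,16) x cols[0,8) = 8x8
Op 7 cut(3, 3): punch at orig (11,3); cuts so far [(8, 2), (9, 4), (11, 3)]; region rows[8,16) x cols[0,8) = 8x8
Op 8 cut(3, 5): punch at orig (11,5); cuts so far [(8, 2), (9, 4), (11, 3), (11, 5)]; region rows[8,16) x cols[0,8) = 8x8
Unfold 1 (reflect across v@8): 8 holes -> [(8, 2), (8, 13), (9, 4), (9, 11), (11, 3), (11, 5), (11, 10), (11, 12)]
Unfold 2 (reflect across h@8): 16 holes -> [(4, 3), (4, 5), (4, 10), (4, 12), (6, 4), (6, 11), (7, 2), (7, 13), (8, 2), (8, 13), (9, 4), (9, 11), (11, 3), (11, 5), (11, 10), (11, 12)]
Unfold 3 (reflect across v@16): 32 holes -> [(4, 3), (4, 5), (4, 10), (4, 12), (4, 19), (4, 21), (4, 26), (4, 28), (6, 4), (6, 11), (6, 20), (6, 27), (7, 2), (7, 13), (7, 18), (7, 29), (8, 2), (8, 13), (8, 18), (8, 29), (9, 4), (9, 11), (9, 20), (9, 27), (11, 3), (11, 5), (11, 10), (11, 12), (11, 19), (11, 21), (11, 26), (11, 28)]
Unfold 4 (reflect across h@16): 64 holes -> [(4, 3), (4, 5), (4, 10), (4, 12), (4, 19), (4, 21), (4, 26), (4, 28), (6, 4), (6, 11), (6, 20), (6, 27), (7, 2), (7, 13), (7, 18), (7, 29), (8, 2), (8, 13), (8, 18), (8, 29), (9, 4), (9, 11), (9, 20), (9, 27), (11, 3), (11, 5), (11, 10), (11, 12), (11, 19), (11, 21), (11, 26), (11, 28), (20, 3), (20, 5), (20, 10), (20, 12), (20, 19), (20, 21), (20, 26), (20, 28), (22, 4), (22, 11), (22, 20), (22, 27), (23, 2), (23, 13), (23, 18), (23, 29), (24, 2), (24, 13), (24, 18), (24, 29), (25, 4), (25, 11), (25, 20), (25, 27), (27, 3), (27, 5), (27, 10), (27, 12), (27, 19), (27, 21), (27, 26), (27, 28)]

Answer: 64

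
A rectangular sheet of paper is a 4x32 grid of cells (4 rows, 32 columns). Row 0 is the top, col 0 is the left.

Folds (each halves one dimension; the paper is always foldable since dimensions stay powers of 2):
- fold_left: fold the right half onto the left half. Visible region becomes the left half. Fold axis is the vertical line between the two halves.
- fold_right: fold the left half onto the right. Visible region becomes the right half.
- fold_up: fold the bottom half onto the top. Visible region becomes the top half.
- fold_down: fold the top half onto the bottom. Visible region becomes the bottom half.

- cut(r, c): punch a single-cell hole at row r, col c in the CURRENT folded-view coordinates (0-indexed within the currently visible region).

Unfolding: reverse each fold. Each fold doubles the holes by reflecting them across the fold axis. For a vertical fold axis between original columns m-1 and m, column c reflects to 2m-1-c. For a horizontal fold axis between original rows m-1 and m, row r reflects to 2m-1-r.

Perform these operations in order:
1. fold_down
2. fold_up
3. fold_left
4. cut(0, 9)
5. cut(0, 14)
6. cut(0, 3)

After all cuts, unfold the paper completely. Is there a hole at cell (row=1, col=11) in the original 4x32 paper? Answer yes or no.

Answer: no

Derivation:
Op 1 fold_down: fold axis h@2; visible region now rows[2,4) x cols[0,32) = 2x32
Op 2 fold_up: fold axis h@3; visible region now rows[2,3) x cols[0,32) = 1x32
Op 3 fold_left: fold axis v@16; visible region now rows[2,3) x cols[0,16) = 1x16
Op 4 cut(0, 9): punch at orig (2,9); cuts so far [(2, 9)]; region rows[2,3) x cols[0,16) = 1x16
Op 5 cut(0, 14): punch at orig (2,14); cuts so far [(2, 9), (2, 14)]; region rows[2,3) x cols[0,16) = 1x16
Op 6 cut(0, 3): punch at orig (2,3); cuts so far [(2, 3), (2, 9), (2, 14)]; region rows[2,3) x cols[0,16) = 1x16
Unfold 1 (reflect across v@16): 6 holes -> [(2, 3), (2, 9), (2, 14), (2, 17), (2, 22), (2, 28)]
Unfold 2 (reflect across h@3): 12 holes -> [(2, 3), (2, 9), (2, 14), (2, 17), (2, 22), (2, 28), (3, 3), (3, 9), (3, 14), (3, 17), (3, 22), (3, 28)]
Unfold 3 (reflect across h@2): 24 holes -> [(0, 3), (0, 9), (0, 14), (0, 17), (0, 22), (0, 28), (1, 3), (1, 9), (1, 14), (1, 17), (1, 22), (1, 28), (2, 3), (2, 9), (2, 14), (2, 17), (2, 22), (2, 28), (3, 3), (3, 9), (3, 14), (3, 17), (3, 22), (3, 28)]
Holes: [(0, 3), (0, 9), (0, 14), (0, 17), (0, 22), (0, 28), (1, 3), (1, 9), (1, 14), (1, 17), (1, 22), (1, 28), (2, 3), (2, 9), (2, 14), (2, 17), (2, 22), (2, 28), (3, 3), (3, 9), (3, 14), (3, 17), (3, 22), (3, 28)]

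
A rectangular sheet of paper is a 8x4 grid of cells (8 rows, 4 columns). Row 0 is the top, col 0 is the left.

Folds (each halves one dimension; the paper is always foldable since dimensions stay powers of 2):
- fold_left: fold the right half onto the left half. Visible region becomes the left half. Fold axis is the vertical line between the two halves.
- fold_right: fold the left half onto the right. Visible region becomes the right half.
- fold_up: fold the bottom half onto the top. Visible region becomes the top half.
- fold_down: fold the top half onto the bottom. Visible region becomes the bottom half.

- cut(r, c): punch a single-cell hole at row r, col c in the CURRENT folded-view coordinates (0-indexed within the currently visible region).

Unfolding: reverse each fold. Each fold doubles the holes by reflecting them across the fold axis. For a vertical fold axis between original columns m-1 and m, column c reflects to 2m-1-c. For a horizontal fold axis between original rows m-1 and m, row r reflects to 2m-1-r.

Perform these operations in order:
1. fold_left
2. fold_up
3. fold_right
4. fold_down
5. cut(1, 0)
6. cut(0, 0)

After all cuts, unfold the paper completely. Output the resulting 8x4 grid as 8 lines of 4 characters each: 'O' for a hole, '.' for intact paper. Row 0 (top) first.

Op 1 fold_left: fold axis v@2; visible region now rows[0,8) x cols[0,2) = 8x2
Op 2 fold_up: fold axis h@4; visible region now rows[0,4) x cols[0,2) = 4x2
Op 3 fold_right: fold axis v@1; visible region now rows[0,4) x cols[1,2) = 4x1
Op 4 fold_down: fold axis h@2; visible region now rows[2,4) x cols[1,2) = 2x1
Op 5 cut(1, 0): punch at orig (3,1); cuts so far [(3, 1)]; region rows[2,4) x cols[1,2) = 2x1
Op 6 cut(0, 0): punch at orig (2,1); cuts so far [(2, 1), (3, 1)]; region rows[2,4) x cols[1,2) = 2x1
Unfold 1 (reflect across h@2): 4 holes -> [(0, 1), (1, 1), (2, 1), (3, 1)]
Unfold 2 (reflect across v@1): 8 holes -> [(0, 0), (0, 1), (1, 0), (1, 1), (2, 0), (2, 1), (3, 0), (3, 1)]
Unfold 3 (reflect across h@4): 16 holes -> [(0, 0), (0, 1), (1, 0), (1, 1), (2, 0), (2, 1), (3, 0), (3, 1), (4, 0), (4, 1), (5, 0), (5, 1), (6, 0), (6, 1), (7, 0), (7, 1)]
Unfold 4 (reflect across v@2): 32 holes -> [(0, 0), (0, 1), (0, 2), (0, 3), (1, 0), (1, 1), (1, 2), (1, 3), (2, 0), (2, 1), (2, 2), (2, 3), (3, 0), (3, 1), (3, 2), (3, 3), (4, 0), (4, 1), (4, 2), (4, 3), (5, 0), (5, 1), (5, 2), (5, 3), (6, 0), (6, 1), (6, 2), (6, 3), (7, 0), (7, 1), (7, 2), (7, 3)]

Answer: OOOO
OOOO
OOOO
OOOO
OOOO
OOOO
OOOO
OOOO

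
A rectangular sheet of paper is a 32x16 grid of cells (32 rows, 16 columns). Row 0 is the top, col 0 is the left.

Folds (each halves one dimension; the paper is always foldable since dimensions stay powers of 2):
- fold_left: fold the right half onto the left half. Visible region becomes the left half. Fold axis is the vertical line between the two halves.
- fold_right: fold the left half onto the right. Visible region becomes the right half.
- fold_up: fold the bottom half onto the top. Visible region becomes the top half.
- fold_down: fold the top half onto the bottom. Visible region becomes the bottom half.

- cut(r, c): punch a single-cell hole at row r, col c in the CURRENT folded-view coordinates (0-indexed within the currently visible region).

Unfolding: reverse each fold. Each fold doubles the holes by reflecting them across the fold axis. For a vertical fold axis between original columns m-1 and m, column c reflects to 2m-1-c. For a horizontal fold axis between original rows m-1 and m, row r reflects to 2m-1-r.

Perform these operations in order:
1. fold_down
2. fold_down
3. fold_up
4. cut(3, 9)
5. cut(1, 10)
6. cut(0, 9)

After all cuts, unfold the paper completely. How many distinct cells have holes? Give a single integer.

Answer: 24

Derivation:
Op 1 fold_down: fold axis h@16; visible region now rows[16,32) x cols[0,16) = 16x16
Op 2 fold_down: fold axis h@24; visible region now rows[24,32) x cols[0,16) = 8x16
Op 3 fold_up: fold axis h@28; visible region now rows[24,28) x cols[0,16) = 4x16
Op 4 cut(3, 9): punch at orig (27,9); cuts so far [(27, 9)]; region rows[24,28) x cols[0,16) = 4x16
Op 5 cut(1, 10): punch at orig (25,10); cuts so far [(25, 10), (27, 9)]; region rows[24,28) x cols[0,16) = 4x16
Op 6 cut(0, 9): punch at orig (24,9); cuts so far [(24, 9), (25, 10), (27, 9)]; region rows[24,28) x cols[0,16) = 4x16
Unfold 1 (reflect across h@28): 6 holes -> [(24, 9), (25, 10), (27, 9), (28, 9), (30, 10), (31, 9)]
Unfold 2 (reflect across h@24): 12 holes -> [(16, 9), (17, 10), (19, 9), (20, 9), (22, 10), (23, 9), (24, 9), (25, 10), (27, 9), (28, 9), (30, 10), (31, 9)]
Unfold 3 (reflect across h@16): 24 holes -> [(0, 9), (1, 10), (3, 9), (4, 9), (6, 10), (7, 9), (8, 9), (9, 10), (11, 9), (12, 9), (14, 10), (15, 9), (16, 9), (17, 10), (19, 9), (20, 9), (22, 10), (23, 9), (24, 9), (25, 10), (27, 9), (28, 9), (30, 10), (31, 9)]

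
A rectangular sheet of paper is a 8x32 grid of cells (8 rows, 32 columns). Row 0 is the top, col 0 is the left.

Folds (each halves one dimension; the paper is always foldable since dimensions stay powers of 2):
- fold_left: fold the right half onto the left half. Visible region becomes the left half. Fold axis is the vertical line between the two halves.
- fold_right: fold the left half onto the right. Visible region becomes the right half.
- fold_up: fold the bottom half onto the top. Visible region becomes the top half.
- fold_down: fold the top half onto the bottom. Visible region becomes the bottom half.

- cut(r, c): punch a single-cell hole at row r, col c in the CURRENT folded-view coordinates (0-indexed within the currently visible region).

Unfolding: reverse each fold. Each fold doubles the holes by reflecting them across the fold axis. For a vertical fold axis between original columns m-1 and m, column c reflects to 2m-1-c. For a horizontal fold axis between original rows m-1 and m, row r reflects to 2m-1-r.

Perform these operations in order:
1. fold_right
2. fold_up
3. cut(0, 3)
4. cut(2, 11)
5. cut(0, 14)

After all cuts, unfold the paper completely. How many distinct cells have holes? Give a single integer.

Op 1 fold_right: fold axis v@16; visible region now rows[0,8) x cols[16,32) = 8x16
Op 2 fold_up: fold axis h@4; visible region now rows[0,4) x cols[16,32) = 4x16
Op 3 cut(0, 3): punch at orig (0,19); cuts so far [(0, 19)]; region rows[0,4) x cols[16,32) = 4x16
Op 4 cut(2, 11): punch at orig (2,27); cuts so far [(0, 19), (2, 27)]; region rows[0,4) x cols[16,32) = 4x16
Op 5 cut(0, 14): punch at orig (0,30); cuts so far [(0, 19), (0, 30), (2, 27)]; region rows[0,4) x cols[16,32) = 4x16
Unfold 1 (reflect across h@4): 6 holes -> [(0, 19), (0, 30), (2, 27), (5, 27), (7, 19), (7, 30)]
Unfold 2 (reflect across v@16): 12 holes -> [(0, 1), (0, 12), (0, 19), (0, 30), (2, 4), (2, 27), (5, 4), (5, 27), (7, 1), (7, 12), (7, 19), (7, 30)]

Answer: 12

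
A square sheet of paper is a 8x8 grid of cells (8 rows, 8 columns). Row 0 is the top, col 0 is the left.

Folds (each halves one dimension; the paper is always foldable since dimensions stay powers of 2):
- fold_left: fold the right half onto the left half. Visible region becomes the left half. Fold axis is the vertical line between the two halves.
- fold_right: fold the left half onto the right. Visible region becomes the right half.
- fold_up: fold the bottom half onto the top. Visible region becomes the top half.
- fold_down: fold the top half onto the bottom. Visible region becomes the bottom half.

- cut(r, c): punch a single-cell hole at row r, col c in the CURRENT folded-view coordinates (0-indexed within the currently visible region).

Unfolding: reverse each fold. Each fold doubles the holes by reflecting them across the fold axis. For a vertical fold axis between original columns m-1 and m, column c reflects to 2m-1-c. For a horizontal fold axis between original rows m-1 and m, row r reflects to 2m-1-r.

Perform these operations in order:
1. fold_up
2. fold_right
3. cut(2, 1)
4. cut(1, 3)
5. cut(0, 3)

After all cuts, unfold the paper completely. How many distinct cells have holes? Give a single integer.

Answer: 12

Derivation:
Op 1 fold_up: fold axis h@4; visible region now rows[0,4) x cols[0,8) = 4x8
Op 2 fold_right: fold axis v@4; visible region now rows[0,4) x cols[4,8) = 4x4
Op 3 cut(2, 1): punch at orig (2,5); cuts so far [(2, 5)]; region rows[0,4) x cols[4,8) = 4x4
Op 4 cut(1, 3): punch at orig (1,7); cuts so far [(1, 7), (2, 5)]; region rows[0,4) x cols[4,8) = 4x4
Op 5 cut(0, 3): punch at orig (0,7); cuts so far [(0, 7), (1, 7), (2, 5)]; region rows[0,4) x cols[4,8) = 4x4
Unfold 1 (reflect across v@4): 6 holes -> [(0, 0), (0, 7), (1, 0), (1, 7), (2, 2), (2, 5)]
Unfold 2 (reflect across h@4): 12 holes -> [(0, 0), (0, 7), (1, 0), (1, 7), (2, 2), (2, 5), (5, 2), (5, 5), (6, 0), (6, 7), (7, 0), (7, 7)]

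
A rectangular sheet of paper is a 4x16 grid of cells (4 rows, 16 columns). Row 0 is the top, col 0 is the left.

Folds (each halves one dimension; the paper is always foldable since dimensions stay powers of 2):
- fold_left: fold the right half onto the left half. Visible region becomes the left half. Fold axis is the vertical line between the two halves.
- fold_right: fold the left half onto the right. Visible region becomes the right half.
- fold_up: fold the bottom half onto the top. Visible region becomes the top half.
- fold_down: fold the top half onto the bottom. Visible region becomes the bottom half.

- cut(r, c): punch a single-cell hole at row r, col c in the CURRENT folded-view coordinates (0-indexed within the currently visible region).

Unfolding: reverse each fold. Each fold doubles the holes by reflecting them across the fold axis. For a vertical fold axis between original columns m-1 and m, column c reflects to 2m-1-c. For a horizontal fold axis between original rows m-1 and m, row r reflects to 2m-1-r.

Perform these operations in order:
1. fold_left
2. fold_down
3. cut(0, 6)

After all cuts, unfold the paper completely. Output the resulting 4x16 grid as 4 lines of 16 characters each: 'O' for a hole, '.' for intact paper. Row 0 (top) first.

Op 1 fold_left: fold axis v@8; visible region now rows[0,4) x cols[0,8) = 4x8
Op 2 fold_down: fold axis h@2; visible region now rows[2,4) x cols[0,8) = 2x8
Op 3 cut(0, 6): punch at orig (2,6); cuts so far [(2, 6)]; region rows[2,4) x cols[0,8) = 2x8
Unfold 1 (reflect across h@2): 2 holes -> [(1, 6), (2, 6)]
Unfold 2 (reflect across v@8): 4 holes -> [(1, 6), (1, 9), (2, 6), (2, 9)]

Answer: ................
......O..O......
......O..O......
................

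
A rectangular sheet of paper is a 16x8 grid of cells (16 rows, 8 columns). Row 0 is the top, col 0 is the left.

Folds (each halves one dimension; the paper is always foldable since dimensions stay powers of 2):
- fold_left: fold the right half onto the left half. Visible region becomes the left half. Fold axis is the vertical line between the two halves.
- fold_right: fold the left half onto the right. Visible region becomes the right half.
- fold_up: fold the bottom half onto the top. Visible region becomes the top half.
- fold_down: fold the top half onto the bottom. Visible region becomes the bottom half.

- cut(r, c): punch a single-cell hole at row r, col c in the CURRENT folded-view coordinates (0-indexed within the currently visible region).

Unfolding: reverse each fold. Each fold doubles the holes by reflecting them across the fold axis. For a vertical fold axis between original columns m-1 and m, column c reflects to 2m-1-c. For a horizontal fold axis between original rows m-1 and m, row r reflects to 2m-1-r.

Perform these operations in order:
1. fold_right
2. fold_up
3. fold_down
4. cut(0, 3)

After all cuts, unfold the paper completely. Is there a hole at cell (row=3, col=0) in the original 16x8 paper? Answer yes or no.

Answer: yes

Derivation:
Op 1 fold_right: fold axis v@4; visible region now rows[0,16) x cols[4,8) = 16x4
Op 2 fold_up: fold axis h@8; visible region now rows[0,8) x cols[4,8) = 8x4
Op 3 fold_down: fold axis h@4; visible region now rows[4,8) x cols[4,8) = 4x4
Op 4 cut(0, 3): punch at orig (4,7); cuts so far [(4, 7)]; region rows[4,8) x cols[4,8) = 4x4
Unfold 1 (reflect across h@4): 2 holes -> [(3, 7), (4, 7)]
Unfold 2 (reflect across h@8): 4 holes -> [(3, 7), (4, 7), (11, 7), (12, 7)]
Unfold 3 (reflect across v@4): 8 holes -> [(3, 0), (3, 7), (4, 0), (4, 7), (11, 0), (11, 7), (12, 0), (12, 7)]
Holes: [(3, 0), (3, 7), (4, 0), (4, 7), (11, 0), (11, 7), (12, 0), (12, 7)]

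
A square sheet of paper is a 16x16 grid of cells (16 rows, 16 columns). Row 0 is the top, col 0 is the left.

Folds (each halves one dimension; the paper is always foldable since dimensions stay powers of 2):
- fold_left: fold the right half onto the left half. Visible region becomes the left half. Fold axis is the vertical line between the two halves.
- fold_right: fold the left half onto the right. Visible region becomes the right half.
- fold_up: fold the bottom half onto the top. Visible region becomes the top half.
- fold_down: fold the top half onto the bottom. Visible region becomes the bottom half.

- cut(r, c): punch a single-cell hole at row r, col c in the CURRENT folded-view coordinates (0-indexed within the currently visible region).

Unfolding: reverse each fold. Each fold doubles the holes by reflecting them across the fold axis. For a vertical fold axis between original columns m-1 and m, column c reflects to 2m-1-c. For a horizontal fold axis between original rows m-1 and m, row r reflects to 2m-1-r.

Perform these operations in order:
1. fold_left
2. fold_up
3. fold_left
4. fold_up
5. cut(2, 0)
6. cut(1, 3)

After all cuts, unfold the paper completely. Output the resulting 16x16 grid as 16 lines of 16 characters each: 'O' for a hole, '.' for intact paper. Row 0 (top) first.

Answer: ................
...OO......OO...
O......OO......O
................
................
O......OO......O
...OO......OO...
................
................
...OO......OO...
O......OO......O
................
................
O......OO......O
...OO......OO...
................

Derivation:
Op 1 fold_left: fold axis v@8; visible region now rows[0,16) x cols[0,8) = 16x8
Op 2 fold_up: fold axis h@8; visible region now rows[0,8) x cols[0,8) = 8x8
Op 3 fold_left: fold axis v@4; visible region now rows[0,8) x cols[0,4) = 8x4
Op 4 fold_up: fold axis h@4; visible region now rows[0,4) x cols[0,4) = 4x4
Op 5 cut(2, 0): punch at orig (2,0); cuts so far [(2, 0)]; region rows[0,4) x cols[0,4) = 4x4
Op 6 cut(1, 3): punch at orig (1,3); cuts so far [(1, 3), (2, 0)]; region rows[0,4) x cols[0,4) = 4x4
Unfold 1 (reflect across h@4): 4 holes -> [(1, 3), (2, 0), (5, 0), (6, 3)]
Unfold 2 (reflect across v@4): 8 holes -> [(1, 3), (1, 4), (2, 0), (2, 7), (5, 0), (5, 7), (6, 3), (6, 4)]
Unfold 3 (reflect across h@8): 16 holes -> [(1, 3), (1, 4), (2, 0), (2, 7), (5, 0), (5, 7), (6, 3), (6, 4), (9, 3), (9, 4), (10, 0), (10, 7), (13, 0), (13, 7), (14, 3), (14, 4)]
Unfold 4 (reflect across v@8): 32 holes -> [(1, 3), (1, 4), (1, 11), (1, 12), (2, 0), (2, 7), (2, 8), (2, 15), (5, 0), (5, 7), (5, 8), (5, 15), (6, 3), (6, 4), (6, 11), (6, 12), (9, 3), (9, 4), (9, 11), (9, 12), (10, 0), (10, 7), (10, 8), (10, 15), (13, 0), (13, 7), (13, 8), (13, 15), (14, 3), (14, 4), (14, 11), (14, 12)]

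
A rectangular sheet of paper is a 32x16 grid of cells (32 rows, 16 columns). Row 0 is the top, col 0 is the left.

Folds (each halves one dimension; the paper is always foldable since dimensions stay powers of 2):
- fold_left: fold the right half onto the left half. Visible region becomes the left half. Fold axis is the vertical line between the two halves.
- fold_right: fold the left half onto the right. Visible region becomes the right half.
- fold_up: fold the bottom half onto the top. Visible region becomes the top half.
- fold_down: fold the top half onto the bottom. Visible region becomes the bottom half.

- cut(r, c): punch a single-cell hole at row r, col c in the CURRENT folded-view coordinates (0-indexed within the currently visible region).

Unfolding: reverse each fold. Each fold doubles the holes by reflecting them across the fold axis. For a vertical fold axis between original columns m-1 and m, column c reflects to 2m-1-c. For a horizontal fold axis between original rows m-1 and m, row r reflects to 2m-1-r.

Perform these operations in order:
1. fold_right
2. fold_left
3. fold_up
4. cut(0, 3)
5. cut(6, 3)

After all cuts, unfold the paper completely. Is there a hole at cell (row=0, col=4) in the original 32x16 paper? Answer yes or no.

Answer: yes

Derivation:
Op 1 fold_right: fold axis v@8; visible region now rows[0,32) x cols[8,16) = 32x8
Op 2 fold_left: fold axis v@12; visible region now rows[0,32) x cols[8,12) = 32x4
Op 3 fold_up: fold axis h@16; visible region now rows[0,16) x cols[8,12) = 16x4
Op 4 cut(0, 3): punch at orig (0,11); cuts so far [(0, 11)]; region rows[0,16) x cols[8,12) = 16x4
Op 5 cut(6, 3): punch at orig (6,11); cuts so far [(0, 11), (6, 11)]; region rows[0,16) x cols[8,12) = 16x4
Unfold 1 (reflect across h@16): 4 holes -> [(0, 11), (6, 11), (25, 11), (31, 11)]
Unfold 2 (reflect across v@12): 8 holes -> [(0, 11), (0, 12), (6, 11), (6, 12), (25, 11), (25, 12), (31, 11), (31, 12)]
Unfold 3 (reflect across v@8): 16 holes -> [(0, 3), (0, 4), (0, 11), (0, 12), (6, 3), (6, 4), (6, 11), (6, 12), (25, 3), (25, 4), (25, 11), (25, 12), (31, 3), (31, 4), (31, 11), (31, 12)]
Holes: [(0, 3), (0, 4), (0, 11), (0, 12), (6, 3), (6, 4), (6, 11), (6, 12), (25, 3), (25, 4), (25, 11), (25, 12), (31, 3), (31, 4), (31, 11), (31, 12)]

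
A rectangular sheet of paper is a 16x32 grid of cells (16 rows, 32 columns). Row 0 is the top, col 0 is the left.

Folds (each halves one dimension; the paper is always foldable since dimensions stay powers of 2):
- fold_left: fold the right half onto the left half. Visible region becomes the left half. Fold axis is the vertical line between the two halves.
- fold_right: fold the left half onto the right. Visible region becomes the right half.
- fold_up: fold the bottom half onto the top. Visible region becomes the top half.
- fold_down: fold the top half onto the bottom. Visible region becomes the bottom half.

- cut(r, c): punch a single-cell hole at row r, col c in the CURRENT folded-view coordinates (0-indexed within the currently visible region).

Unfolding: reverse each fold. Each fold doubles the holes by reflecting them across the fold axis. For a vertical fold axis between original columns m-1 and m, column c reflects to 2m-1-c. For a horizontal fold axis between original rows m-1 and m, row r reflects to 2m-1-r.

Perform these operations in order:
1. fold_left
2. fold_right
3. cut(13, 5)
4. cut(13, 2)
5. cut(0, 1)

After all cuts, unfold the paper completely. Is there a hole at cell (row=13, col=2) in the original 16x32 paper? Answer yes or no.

Answer: yes

Derivation:
Op 1 fold_left: fold axis v@16; visible region now rows[0,16) x cols[0,16) = 16x16
Op 2 fold_right: fold axis v@8; visible region now rows[0,16) x cols[8,16) = 16x8
Op 3 cut(13, 5): punch at orig (13,13); cuts so far [(13, 13)]; region rows[0,16) x cols[8,16) = 16x8
Op 4 cut(13, 2): punch at orig (13,10); cuts so far [(13, 10), (13, 13)]; region rows[0,16) x cols[8,16) = 16x8
Op 5 cut(0, 1): punch at orig (0,9); cuts so far [(0, 9), (13, 10), (13, 13)]; region rows[0,16) x cols[8,16) = 16x8
Unfold 1 (reflect across v@8): 6 holes -> [(0, 6), (0, 9), (13, 2), (13, 5), (13, 10), (13, 13)]
Unfold 2 (reflect across v@16): 12 holes -> [(0, 6), (0, 9), (0, 22), (0, 25), (13, 2), (13, 5), (13, 10), (13, 13), (13, 18), (13, 21), (13, 26), (13, 29)]
Holes: [(0, 6), (0, 9), (0, 22), (0, 25), (13, 2), (13, 5), (13, 10), (13, 13), (13, 18), (13, 21), (13, 26), (13, 29)]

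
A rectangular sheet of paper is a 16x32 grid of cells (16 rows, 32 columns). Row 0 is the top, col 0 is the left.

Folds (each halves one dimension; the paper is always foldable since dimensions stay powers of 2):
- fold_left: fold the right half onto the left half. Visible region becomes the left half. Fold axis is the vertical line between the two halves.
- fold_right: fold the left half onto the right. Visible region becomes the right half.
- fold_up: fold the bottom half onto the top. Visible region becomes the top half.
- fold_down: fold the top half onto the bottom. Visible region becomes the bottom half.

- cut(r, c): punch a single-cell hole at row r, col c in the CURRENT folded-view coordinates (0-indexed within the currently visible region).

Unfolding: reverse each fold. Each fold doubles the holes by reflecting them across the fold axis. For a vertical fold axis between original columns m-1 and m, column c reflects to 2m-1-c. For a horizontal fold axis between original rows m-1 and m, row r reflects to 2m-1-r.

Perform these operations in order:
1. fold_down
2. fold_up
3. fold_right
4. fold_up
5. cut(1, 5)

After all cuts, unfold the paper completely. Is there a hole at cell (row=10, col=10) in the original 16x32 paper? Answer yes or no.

Op 1 fold_down: fold axis h@8; visible region now rows[8,16) x cols[0,32) = 8x32
Op 2 fold_up: fold axis h@12; visible region now rows[8,12) x cols[0,32) = 4x32
Op 3 fold_right: fold axis v@16; visible region now rows[8,12) x cols[16,32) = 4x16
Op 4 fold_up: fold axis h@10; visible region now rows[8,10) x cols[16,32) = 2x16
Op 5 cut(1, 5): punch at orig (9,21); cuts so far [(9, 21)]; region rows[8,10) x cols[16,32) = 2x16
Unfold 1 (reflect across h@10): 2 holes -> [(9, 21), (10, 21)]
Unfold 2 (reflect across v@16): 4 holes -> [(9, 10), (9, 21), (10, 10), (10, 21)]
Unfold 3 (reflect across h@12): 8 holes -> [(9, 10), (9, 21), (10, 10), (10, 21), (13, 10), (13, 21), (14, 10), (14, 21)]
Unfold 4 (reflect across h@8): 16 holes -> [(1, 10), (1, 21), (2, 10), (2, 21), (5, 10), (5, 21), (6, 10), (6, 21), (9, 10), (9, 21), (10, 10), (10, 21), (13, 10), (13, 21), (14, 10), (14, 21)]
Holes: [(1, 10), (1, 21), (2, 10), (2, 21), (5, 10), (5, 21), (6, 10), (6, 21), (9, 10), (9, 21), (10, 10), (10, 21), (13, 10), (13, 21), (14, 10), (14, 21)]

Answer: yes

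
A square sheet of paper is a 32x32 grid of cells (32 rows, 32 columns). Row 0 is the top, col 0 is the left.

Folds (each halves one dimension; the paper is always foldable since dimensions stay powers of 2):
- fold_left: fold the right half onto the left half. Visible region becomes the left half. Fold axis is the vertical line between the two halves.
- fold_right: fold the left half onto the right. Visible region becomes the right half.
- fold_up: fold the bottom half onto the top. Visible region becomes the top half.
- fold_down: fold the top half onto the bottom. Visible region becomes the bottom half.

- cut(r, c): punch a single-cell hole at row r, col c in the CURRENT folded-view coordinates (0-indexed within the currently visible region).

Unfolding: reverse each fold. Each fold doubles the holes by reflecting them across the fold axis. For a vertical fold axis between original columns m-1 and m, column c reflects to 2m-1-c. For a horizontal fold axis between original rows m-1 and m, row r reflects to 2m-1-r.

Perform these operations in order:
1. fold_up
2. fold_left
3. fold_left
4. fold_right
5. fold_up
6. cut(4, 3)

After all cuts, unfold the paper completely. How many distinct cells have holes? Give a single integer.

Answer: 32

Derivation:
Op 1 fold_up: fold axis h@16; visible region now rows[0,16) x cols[0,32) = 16x32
Op 2 fold_left: fold axis v@16; visible region now rows[0,16) x cols[0,16) = 16x16
Op 3 fold_left: fold axis v@8; visible region now rows[0,16) x cols[0,8) = 16x8
Op 4 fold_right: fold axis v@4; visible region now rows[0,16) x cols[4,8) = 16x4
Op 5 fold_up: fold axis h@8; visible region now rows[0,8) x cols[4,8) = 8x4
Op 6 cut(4, 3): punch at orig (4,7); cuts so far [(4, 7)]; region rows[0,8) x cols[4,8) = 8x4
Unfold 1 (reflect across h@8): 2 holes -> [(4, 7), (11, 7)]
Unfold 2 (reflect across v@4): 4 holes -> [(4, 0), (4, 7), (11, 0), (11, 7)]
Unfold 3 (reflect across v@8): 8 holes -> [(4, 0), (4, 7), (4, 8), (4, 15), (11, 0), (11, 7), (11, 8), (11, 15)]
Unfold 4 (reflect across v@16): 16 holes -> [(4, 0), (4, 7), (4, 8), (4, 15), (4, 16), (4, 23), (4, 24), (4, 31), (11, 0), (11, 7), (11, 8), (11, 15), (11, 16), (11, 23), (11, 24), (11, 31)]
Unfold 5 (reflect across h@16): 32 holes -> [(4, 0), (4, 7), (4, 8), (4, 15), (4, 16), (4, 23), (4, 24), (4, 31), (11, 0), (11, 7), (11, 8), (11, 15), (11, 16), (11, 23), (11, 24), (11, 31), (20, 0), (20, 7), (20, 8), (20, 15), (20, 16), (20, 23), (20, 24), (20, 31), (27, 0), (27, 7), (27, 8), (27, 15), (27, 16), (27, 23), (27, 24), (27, 31)]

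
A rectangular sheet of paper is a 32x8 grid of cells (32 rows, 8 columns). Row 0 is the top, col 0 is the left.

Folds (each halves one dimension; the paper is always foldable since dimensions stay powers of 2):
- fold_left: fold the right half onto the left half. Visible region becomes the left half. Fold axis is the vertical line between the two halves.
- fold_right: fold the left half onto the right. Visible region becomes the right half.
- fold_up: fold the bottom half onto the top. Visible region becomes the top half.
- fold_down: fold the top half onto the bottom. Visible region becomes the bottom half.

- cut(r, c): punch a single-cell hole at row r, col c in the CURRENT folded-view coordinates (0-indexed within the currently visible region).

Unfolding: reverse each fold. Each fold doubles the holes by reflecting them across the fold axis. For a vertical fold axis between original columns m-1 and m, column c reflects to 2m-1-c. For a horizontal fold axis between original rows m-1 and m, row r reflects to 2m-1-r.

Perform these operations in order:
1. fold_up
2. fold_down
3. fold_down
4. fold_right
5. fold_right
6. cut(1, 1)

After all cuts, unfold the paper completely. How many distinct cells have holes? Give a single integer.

Op 1 fold_up: fold axis h@16; visible region now rows[0,16) x cols[0,8) = 16x8
Op 2 fold_down: fold axis h@8; visible region now rows[8,16) x cols[0,8) = 8x8
Op 3 fold_down: fold axis h@12; visible region now rows[12,16) x cols[0,8) = 4x8
Op 4 fold_right: fold axis v@4; visible region now rows[12,16) x cols[4,8) = 4x4
Op 5 fold_right: fold axis v@6; visible region now rows[12,16) x cols[6,8) = 4x2
Op 6 cut(1, 1): punch at orig (13,7); cuts so far [(13, 7)]; region rows[12,16) x cols[6,8) = 4x2
Unfold 1 (reflect across v@6): 2 holes -> [(13, 4), (13, 7)]
Unfold 2 (reflect across v@4): 4 holes -> [(13, 0), (13, 3), (13, 4), (13, 7)]
Unfold 3 (reflect across h@12): 8 holes -> [(10, 0), (10, 3), (10, 4), (10, 7), (13, 0), (13, 3), (13, 4), (13, 7)]
Unfold 4 (reflect across h@8): 16 holes -> [(2, 0), (2, 3), (2, 4), (2, 7), (5, 0), (5, 3), (5, 4), (5, 7), (10, 0), (10, 3), (10, 4), (10, 7), (13, 0), (13, 3), (13, 4), (13, 7)]
Unfold 5 (reflect across h@16): 32 holes -> [(2, 0), (2, 3), (2, 4), (2, 7), (5, 0), (5, 3), (5, 4), (5, 7), (10, 0), (10, 3), (10, 4), (10, 7), (13, 0), (13, 3), (13, 4), (13, 7), (18, 0), (18, 3), (18, 4), (18, 7), (21, 0), (21, 3), (21, 4), (21, 7), (26, 0), (26, 3), (26, 4), (26, 7), (29, 0), (29, 3), (29, 4), (29, 7)]

Answer: 32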